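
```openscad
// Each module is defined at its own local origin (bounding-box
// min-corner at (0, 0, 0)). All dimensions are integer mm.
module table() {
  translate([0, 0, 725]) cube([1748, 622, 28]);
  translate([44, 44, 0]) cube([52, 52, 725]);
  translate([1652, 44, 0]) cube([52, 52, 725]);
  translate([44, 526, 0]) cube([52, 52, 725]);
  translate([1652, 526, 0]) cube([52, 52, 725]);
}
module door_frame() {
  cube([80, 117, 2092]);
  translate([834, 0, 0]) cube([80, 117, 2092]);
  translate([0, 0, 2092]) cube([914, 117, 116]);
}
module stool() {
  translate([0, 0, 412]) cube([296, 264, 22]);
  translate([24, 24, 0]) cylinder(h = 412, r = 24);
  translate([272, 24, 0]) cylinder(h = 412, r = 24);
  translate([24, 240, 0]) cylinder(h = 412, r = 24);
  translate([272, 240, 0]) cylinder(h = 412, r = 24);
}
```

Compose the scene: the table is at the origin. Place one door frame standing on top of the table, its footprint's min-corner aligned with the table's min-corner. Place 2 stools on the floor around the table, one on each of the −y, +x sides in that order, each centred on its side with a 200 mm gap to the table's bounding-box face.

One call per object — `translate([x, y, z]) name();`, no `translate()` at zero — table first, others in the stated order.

table();
translate([0, 0, 753]) door_frame();
translate([726, -464, 0]) stool();
translate([1948, 179, 0]) stool();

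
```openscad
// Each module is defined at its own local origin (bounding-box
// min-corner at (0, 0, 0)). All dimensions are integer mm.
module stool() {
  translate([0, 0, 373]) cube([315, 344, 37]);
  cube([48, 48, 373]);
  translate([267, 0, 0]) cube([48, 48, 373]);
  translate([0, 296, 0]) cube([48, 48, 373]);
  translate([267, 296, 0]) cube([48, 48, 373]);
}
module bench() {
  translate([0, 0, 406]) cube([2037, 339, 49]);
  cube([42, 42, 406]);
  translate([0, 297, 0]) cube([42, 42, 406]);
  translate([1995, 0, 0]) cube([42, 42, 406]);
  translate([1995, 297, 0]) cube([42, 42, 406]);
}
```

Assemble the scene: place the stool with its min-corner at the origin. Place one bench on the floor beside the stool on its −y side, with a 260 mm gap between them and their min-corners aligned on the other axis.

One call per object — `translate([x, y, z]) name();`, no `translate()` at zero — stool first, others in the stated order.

stool();
translate([0, -599, 0]) bench();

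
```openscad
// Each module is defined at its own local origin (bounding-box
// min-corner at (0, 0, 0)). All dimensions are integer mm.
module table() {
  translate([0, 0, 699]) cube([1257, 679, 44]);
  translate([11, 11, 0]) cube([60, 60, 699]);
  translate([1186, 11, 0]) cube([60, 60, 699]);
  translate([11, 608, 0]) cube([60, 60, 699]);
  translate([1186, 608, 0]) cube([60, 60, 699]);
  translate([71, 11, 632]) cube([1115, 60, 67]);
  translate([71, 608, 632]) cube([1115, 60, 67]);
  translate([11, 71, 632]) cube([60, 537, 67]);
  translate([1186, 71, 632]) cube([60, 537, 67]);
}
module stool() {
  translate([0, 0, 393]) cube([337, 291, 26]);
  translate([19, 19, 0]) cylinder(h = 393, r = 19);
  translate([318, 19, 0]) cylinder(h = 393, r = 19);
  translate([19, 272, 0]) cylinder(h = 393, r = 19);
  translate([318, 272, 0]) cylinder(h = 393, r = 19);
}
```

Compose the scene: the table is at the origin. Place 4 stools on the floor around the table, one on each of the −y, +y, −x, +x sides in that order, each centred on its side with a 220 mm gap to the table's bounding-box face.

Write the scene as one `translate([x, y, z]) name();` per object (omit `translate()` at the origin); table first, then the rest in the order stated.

table();
translate([460, -511, 0]) stool();
translate([460, 899, 0]) stool();
translate([-557, 194, 0]) stool();
translate([1477, 194, 0]) stool();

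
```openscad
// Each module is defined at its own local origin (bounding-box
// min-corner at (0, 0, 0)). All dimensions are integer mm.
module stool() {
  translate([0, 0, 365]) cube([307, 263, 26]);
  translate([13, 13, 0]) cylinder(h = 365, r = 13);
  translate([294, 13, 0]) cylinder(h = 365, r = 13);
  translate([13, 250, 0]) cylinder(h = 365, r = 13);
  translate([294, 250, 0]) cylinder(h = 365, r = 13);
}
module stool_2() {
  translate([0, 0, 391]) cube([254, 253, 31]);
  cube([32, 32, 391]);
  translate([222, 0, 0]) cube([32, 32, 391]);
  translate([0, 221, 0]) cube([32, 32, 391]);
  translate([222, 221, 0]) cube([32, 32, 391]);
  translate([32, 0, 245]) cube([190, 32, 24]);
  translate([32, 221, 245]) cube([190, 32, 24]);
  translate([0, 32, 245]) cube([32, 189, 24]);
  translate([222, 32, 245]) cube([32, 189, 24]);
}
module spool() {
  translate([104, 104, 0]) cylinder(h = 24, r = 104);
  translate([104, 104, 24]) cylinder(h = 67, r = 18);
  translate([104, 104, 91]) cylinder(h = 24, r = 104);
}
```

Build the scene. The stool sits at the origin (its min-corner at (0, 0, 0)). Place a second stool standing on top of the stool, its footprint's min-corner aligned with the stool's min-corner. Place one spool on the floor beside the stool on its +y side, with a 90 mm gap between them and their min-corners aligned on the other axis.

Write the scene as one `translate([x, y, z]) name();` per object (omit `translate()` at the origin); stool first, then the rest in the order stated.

stool();
translate([0, 0, 391]) stool_2();
translate([0, 353, 0]) spool();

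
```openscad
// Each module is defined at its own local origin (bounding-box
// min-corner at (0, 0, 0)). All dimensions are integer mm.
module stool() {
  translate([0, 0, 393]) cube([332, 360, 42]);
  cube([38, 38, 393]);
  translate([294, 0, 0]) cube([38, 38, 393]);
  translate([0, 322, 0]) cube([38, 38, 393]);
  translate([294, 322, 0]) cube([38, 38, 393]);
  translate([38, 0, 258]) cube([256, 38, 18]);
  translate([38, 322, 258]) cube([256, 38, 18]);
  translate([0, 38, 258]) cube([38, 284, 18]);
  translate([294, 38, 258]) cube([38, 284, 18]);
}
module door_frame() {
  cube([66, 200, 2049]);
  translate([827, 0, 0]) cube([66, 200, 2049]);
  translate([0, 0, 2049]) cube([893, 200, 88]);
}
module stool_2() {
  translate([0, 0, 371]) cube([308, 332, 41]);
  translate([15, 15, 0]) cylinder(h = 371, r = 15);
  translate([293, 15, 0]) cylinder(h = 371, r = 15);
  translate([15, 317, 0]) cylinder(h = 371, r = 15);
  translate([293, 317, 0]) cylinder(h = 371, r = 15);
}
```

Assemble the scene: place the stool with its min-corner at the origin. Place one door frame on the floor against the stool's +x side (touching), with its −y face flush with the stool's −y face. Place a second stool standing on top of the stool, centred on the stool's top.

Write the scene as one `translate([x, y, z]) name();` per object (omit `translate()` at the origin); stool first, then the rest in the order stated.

stool();
translate([332, 0, 0]) door_frame();
translate([12, 14, 435]) stool_2();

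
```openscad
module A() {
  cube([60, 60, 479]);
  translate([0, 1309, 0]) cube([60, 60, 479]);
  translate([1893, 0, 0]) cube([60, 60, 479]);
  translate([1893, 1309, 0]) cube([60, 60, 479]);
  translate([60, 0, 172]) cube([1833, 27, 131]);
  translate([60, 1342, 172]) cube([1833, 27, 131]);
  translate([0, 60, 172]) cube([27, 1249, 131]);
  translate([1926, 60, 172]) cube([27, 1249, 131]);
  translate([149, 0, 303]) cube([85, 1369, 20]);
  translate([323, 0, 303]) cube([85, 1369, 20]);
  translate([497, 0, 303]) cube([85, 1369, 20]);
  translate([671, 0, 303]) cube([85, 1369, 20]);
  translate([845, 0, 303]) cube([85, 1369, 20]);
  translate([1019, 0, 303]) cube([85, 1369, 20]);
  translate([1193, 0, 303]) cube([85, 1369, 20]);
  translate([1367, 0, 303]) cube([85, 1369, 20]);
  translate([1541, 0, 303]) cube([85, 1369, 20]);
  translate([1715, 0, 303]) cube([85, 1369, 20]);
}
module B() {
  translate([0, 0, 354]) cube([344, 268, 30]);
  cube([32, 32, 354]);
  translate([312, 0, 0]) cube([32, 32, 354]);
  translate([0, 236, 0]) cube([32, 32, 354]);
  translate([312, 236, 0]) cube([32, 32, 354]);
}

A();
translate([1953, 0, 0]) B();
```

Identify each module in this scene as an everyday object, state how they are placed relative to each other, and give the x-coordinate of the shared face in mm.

A is a bed frame. B is a stool. The stool is against the bed frame's +x side, with their −y faces flush. The x-coordinate of the shared face is 1953 mm.

The bed frame's +x face and the stool's −x face are both at x = 1953 mm.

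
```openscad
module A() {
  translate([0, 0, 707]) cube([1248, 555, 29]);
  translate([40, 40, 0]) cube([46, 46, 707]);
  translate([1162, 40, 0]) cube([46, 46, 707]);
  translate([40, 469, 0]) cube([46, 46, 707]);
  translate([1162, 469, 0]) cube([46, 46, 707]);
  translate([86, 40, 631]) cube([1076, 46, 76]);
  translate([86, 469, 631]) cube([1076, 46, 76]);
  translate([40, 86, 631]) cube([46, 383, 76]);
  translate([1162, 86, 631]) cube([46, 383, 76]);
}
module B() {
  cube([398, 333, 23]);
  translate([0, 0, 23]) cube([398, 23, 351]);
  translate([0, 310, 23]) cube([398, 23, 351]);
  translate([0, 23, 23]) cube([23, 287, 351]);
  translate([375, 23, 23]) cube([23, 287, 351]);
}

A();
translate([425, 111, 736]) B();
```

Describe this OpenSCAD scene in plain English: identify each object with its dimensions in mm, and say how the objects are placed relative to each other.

A is a table with a 1248×555 mm rectangular top, 29 mm thick, top surface at z = 736 mm, supported by four 46×46 mm square legs, each inset 40 mm from the nearest pair of top edges, running from the floor. Four apron rails, 46 mm thick and 76 mm tall, run between adjacent legs with their top edges flush with the underside of the top and their outer faces flush with the legs' outer faces.

B is an open-topped rectangular box: outside dimensions 398×333×374 mm, with a uniform wall and base thickness of 23 mm. The base is a full 398×333 slab on the floor; four walls sit on top of the base. The front and back walls (the −y and +y sides) span the full width; the two side walls fit between them.

The open box is on top of the table, centred.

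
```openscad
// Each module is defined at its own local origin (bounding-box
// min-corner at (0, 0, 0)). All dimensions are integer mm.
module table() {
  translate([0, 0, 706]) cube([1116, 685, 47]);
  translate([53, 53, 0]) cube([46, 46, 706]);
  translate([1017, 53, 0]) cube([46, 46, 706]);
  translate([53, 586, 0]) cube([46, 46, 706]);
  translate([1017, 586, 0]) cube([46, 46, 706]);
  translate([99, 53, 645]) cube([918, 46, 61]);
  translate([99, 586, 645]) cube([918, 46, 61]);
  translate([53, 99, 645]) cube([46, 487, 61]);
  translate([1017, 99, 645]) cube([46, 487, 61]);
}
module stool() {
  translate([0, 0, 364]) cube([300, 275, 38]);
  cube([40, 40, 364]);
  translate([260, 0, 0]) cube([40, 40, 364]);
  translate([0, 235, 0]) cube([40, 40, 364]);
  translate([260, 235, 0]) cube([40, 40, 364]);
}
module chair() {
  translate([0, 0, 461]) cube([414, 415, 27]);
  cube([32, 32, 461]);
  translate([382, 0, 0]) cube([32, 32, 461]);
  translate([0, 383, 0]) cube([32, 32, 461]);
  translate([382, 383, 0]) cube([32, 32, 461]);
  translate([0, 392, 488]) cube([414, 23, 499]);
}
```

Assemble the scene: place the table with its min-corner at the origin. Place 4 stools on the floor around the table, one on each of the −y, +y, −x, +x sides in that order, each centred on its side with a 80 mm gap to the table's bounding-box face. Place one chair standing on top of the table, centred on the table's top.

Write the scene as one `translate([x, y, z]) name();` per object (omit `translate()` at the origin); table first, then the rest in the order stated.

table();
translate([408, -355, 0]) stool();
translate([408, 765, 0]) stool();
translate([-380, 205, 0]) stool();
translate([1196, 205, 0]) stool();
translate([351, 135, 753]) chair();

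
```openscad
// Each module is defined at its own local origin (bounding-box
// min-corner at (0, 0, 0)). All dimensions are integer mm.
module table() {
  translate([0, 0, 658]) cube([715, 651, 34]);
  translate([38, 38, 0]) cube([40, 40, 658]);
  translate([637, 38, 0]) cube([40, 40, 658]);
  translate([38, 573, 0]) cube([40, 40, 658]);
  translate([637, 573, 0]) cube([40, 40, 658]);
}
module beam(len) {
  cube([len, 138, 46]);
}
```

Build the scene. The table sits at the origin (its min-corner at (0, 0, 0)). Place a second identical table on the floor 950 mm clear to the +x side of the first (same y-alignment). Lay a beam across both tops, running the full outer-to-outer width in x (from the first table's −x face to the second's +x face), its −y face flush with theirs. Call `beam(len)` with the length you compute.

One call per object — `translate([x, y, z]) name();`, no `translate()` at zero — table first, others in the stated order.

table();
translate([1665, 0, 0]) table();
translate([0, 0, 692]) beam(2380);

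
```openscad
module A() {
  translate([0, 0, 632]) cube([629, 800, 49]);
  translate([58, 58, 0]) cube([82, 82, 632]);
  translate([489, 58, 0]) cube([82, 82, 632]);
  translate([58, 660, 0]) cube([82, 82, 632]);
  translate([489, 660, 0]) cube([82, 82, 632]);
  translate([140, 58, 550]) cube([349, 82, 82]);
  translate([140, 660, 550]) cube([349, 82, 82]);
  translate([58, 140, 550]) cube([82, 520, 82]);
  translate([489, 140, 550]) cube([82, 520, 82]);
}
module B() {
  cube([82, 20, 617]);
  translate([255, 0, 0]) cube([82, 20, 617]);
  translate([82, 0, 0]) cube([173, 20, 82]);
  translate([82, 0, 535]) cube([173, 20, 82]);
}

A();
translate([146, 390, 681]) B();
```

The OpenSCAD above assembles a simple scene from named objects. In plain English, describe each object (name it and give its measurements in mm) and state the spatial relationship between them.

A is a table with a 629×800 mm rectangular top, 49 mm thick, top surface at z = 681 mm, supported by four 82×82 mm square legs, each inset 58 mm from the nearest pair of top edges, running from the floor. Four apron rails, 82 mm thick and 82 mm tall, run between adjacent legs with their top edges flush with the underside of the top and their outer faces flush with the legs' outer faces.

B is a picture frame with a 173×453 mm rectangular opening (x by z) and a uniform 82 mm border on every side. Frame depth is 20 mm along y. It is built from two vertical stiles running the full outside height and two horizontal rails spanning the gap between the stiles.

The picture frame is on top of the table, centred.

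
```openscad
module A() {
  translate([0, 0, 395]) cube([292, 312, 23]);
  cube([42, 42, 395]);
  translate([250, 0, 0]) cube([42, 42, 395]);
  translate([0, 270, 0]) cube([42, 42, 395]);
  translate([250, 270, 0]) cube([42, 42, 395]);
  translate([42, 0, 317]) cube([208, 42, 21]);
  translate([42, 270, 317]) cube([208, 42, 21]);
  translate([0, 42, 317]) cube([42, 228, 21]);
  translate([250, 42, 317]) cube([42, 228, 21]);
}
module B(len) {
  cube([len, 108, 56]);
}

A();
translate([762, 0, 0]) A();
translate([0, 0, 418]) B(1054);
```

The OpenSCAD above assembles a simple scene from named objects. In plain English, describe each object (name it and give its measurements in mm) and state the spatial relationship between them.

A is a four-legged stool. The seat is 292×312 mm, 23 mm thick, top at z = 418 mm. It stands on four square legs, each 42×42 mm in cross-section, from z = 0 to the seat underside, each flush with a corner of the seat. Four stretchers, 42 mm wide and 21 mm tall, connect adjacent legs with their undersides at z = 317 mm, each running between the inner faces of the legs it joins and aligned with the legs' outer faces on the other axis.

B is a rectangular beam 1054 mm long (x), 108 mm deep (y), 56 mm thick (z).

The beam spans the tops of two stools placed 470 mm apart, resting at z = 418 mm.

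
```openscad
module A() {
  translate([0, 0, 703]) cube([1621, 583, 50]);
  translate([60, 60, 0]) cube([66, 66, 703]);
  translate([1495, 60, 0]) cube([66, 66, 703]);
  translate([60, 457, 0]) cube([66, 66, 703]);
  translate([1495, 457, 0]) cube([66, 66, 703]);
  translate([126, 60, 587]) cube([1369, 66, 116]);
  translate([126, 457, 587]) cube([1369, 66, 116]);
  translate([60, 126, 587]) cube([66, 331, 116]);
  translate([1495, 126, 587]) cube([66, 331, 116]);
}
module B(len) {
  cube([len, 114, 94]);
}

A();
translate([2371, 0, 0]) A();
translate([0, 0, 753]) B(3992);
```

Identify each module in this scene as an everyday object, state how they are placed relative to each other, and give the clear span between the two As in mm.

Second table starts at x = 2371; first ends at x = 1621; clear span = 2371 − 1621 = 750 mm.

A is a table. B is a beam. A beam spans the tops of two tables. The clear span between the two tables is 750 mm.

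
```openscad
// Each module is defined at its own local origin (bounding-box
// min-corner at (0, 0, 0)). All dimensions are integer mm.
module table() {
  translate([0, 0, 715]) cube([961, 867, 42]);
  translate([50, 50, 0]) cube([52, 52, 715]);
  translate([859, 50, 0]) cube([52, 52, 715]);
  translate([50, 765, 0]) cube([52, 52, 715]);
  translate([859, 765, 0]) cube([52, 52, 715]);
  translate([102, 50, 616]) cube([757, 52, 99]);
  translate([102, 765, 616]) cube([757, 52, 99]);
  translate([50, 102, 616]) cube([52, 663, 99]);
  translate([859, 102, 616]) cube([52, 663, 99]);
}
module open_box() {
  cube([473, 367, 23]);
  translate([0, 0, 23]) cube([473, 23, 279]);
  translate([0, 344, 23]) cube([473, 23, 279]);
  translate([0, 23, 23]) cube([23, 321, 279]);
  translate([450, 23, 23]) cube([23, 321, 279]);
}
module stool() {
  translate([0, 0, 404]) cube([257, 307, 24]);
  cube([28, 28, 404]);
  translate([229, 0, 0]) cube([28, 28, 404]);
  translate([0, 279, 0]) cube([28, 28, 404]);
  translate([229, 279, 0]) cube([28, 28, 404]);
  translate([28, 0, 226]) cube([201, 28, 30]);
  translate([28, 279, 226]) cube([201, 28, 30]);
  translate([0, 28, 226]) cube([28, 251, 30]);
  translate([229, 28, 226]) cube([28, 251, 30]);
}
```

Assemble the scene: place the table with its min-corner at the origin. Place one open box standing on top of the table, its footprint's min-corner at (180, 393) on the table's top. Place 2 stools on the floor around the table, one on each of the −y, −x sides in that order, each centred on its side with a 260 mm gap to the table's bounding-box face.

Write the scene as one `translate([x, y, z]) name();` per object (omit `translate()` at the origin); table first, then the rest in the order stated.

table();
translate([180, 393, 757]) open_box();
translate([352, -567, 0]) stool();
translate([-517, 280, 0]) stool();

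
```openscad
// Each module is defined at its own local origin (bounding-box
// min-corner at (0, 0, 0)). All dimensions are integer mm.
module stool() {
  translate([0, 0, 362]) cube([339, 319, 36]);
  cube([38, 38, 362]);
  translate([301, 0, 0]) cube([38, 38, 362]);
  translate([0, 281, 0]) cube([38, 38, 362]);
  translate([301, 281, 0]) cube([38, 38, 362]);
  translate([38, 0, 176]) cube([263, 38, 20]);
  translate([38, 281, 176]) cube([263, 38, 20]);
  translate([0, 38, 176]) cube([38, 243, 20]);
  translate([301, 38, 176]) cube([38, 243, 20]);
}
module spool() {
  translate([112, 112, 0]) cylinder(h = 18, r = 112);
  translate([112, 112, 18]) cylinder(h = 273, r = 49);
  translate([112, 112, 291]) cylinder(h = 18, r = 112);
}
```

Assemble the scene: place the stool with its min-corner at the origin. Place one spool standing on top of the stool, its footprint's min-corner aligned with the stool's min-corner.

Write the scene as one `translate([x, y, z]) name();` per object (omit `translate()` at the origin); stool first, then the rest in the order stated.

stool();
translate([0, 0, 398]) spool();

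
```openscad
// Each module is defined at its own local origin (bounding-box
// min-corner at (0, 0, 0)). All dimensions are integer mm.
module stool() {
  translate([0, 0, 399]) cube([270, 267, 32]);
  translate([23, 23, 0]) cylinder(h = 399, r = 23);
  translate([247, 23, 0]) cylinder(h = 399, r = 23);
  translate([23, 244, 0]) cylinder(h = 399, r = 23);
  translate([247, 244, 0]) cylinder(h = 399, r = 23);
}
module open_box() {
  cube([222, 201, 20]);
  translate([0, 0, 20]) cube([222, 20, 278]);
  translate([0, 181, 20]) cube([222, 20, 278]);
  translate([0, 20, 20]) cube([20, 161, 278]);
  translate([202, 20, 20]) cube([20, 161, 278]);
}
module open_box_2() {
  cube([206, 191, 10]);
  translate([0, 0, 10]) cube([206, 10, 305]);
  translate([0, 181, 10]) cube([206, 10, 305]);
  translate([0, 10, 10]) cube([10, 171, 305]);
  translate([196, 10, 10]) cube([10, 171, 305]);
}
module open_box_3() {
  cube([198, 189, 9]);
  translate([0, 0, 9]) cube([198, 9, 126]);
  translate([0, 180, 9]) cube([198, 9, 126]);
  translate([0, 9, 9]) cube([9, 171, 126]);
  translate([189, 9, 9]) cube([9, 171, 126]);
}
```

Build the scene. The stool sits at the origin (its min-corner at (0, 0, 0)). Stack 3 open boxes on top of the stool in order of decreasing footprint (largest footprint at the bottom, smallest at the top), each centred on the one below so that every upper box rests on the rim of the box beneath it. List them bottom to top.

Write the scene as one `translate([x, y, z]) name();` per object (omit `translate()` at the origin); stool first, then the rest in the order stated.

stool();
translate([24, 33, 431]) open_box();
translate([32, 38, 729]) open_box_2();
translate([36, 39, 1044]) open_box_3();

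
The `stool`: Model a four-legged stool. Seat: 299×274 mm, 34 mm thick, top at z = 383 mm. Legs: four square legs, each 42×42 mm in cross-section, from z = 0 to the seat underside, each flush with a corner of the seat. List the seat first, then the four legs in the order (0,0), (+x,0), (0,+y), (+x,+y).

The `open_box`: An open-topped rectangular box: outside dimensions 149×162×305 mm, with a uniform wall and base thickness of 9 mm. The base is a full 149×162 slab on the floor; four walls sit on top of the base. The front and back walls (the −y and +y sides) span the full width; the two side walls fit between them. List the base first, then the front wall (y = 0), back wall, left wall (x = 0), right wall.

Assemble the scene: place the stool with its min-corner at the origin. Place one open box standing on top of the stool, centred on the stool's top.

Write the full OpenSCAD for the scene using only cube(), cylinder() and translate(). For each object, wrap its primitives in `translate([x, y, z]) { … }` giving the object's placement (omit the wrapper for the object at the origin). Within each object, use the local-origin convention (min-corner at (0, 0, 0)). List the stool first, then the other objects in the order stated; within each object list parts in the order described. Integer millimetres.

translate([0, 0, 349]) cube([299, 274, 34]);
cube([42, 42, 349]);
translate([257, 0, 0]) cube([42, 42, 349]);
translate([0, 232, 0]) cube([42, 42, 349]);
translate([257, 232, 0]) cube([42, 42, 349]);
translate([75, 56, 383]) {
  cube([149, 162, 9]);
  translate([0, 0, 9]) cube([149, 9, 296]);
  translate([0, 153, 9]) cube([149, 9, 296]);
  translate([0, 9, 9]) cube([9, 144, 296]);
  translate([140, 9, 9]) cube([9, 144, 296]);
}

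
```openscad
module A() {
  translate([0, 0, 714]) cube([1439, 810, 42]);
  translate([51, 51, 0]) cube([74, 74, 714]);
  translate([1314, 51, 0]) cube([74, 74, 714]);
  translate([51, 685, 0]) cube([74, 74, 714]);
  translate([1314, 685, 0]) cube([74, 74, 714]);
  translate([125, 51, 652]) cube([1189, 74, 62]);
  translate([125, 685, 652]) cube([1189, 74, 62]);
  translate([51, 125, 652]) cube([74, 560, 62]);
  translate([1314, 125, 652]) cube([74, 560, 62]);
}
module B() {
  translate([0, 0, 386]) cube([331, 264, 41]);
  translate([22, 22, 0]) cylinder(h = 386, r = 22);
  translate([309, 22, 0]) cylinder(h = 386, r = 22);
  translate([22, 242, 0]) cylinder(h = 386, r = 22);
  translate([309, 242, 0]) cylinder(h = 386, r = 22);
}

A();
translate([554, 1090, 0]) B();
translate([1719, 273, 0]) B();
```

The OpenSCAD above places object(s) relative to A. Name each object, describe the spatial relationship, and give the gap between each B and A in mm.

Each stool's nearest face is 280 mm from the table's bounding box.

A is a table. B is a stool. Two stools sit around the table at the +y, +x sides. The gap between each stool and the table is 280 mm.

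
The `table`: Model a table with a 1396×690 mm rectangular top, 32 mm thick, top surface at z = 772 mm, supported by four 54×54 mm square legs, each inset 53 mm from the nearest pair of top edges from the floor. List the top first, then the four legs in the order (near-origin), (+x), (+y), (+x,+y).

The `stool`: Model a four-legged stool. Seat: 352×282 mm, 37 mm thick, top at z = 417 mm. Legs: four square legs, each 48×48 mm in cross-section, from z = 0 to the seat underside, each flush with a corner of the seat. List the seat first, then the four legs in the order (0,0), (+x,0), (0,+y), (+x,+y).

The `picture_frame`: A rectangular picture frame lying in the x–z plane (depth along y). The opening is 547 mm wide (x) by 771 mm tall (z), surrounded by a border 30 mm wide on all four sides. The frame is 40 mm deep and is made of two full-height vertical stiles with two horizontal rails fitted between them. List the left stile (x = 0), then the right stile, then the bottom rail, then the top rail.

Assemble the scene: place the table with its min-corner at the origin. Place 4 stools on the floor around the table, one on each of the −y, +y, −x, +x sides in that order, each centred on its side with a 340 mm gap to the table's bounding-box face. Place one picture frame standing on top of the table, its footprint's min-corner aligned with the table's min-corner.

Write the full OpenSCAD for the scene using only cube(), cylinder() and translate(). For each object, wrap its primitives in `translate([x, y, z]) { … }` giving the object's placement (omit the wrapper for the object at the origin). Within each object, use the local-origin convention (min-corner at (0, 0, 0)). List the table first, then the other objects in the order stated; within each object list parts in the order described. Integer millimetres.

translate([0, 0, 740]) cube([1396, 690, 32]);
translate([53, 53, 0]) cube([54, 54, 740]);
translate([1289, 53, 0]) cube([54, 54, 740]);
translate([53, 583, 0]) cube([54, 54, 740]);
translate([1289, 583, 0]) cube([54, 54, 740]);
translate([522, -622, 0]) {
  translate([0, 0, 380]) cube([352, 282, 37]);
  cube([48, 48, 380]);
  translate([304, 0, 0]) cube([48, 48, 380]);
  translate([0, 234, 0]) cube([48, 48, 380]);
  translate([304, 234, 0]) cube([48, 48, 380]);
}
translate([522, 1030, 0]) {
  translate([0, 0, 380]) cube([352, 282, 37]);
  cube([48, 48, 380]);
  translate([304, 0, 0]) cube([48, 48, 380]);
  translate([0, 234, 0]) cube([48, 48, 380]);
  translate([304, 234, 0]) cube([48, 48, 380]);
}
translate([-692, 204, 0]) {
  translate([0, 0, 380]) cube([352, 282, 37]);
  cube([48, 48, 380]);
  translate([304, 0, 0]) cube([48, 48, 380]);
  translate([0, 234, 0]) cube([48, 48, 380]);
  translate([304, 234, 0]) cube([48, 48, 380]);
}
translate([1736, 204, 0]) {
  translate([0, 0, 380]) cube([352, 282, 37]);
  cube([48, 48, 380]);
  translate([304, 0, 0]) cube([48, 48, 380]);
  translate([0, 234, 0]) cube([48, 48, 380]);
  translate([304, 234, 0]) cube([48, 48, 380]);
}
translate([0, 0, 772]) {
  cube([30, 40, 831]);
  translate([577, 0, 0]) cube([30, 40, 831]);
  translate([30, 0, 0]) cube([547, 40, 30]);
  translate([30, 0, 801]) cube([547, 40, 30]);
}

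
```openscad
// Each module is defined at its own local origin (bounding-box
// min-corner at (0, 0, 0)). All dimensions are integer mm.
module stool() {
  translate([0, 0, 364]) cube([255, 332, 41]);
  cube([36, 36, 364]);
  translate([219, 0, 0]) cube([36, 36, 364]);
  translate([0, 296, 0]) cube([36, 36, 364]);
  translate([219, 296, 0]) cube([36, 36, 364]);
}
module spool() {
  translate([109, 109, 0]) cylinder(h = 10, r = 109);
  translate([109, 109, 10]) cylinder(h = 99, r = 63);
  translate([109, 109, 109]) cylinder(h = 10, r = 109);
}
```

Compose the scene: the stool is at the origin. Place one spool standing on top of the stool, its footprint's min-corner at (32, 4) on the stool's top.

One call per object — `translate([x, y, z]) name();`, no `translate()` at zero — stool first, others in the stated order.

stool();
translate([32, 4, 405]) spool();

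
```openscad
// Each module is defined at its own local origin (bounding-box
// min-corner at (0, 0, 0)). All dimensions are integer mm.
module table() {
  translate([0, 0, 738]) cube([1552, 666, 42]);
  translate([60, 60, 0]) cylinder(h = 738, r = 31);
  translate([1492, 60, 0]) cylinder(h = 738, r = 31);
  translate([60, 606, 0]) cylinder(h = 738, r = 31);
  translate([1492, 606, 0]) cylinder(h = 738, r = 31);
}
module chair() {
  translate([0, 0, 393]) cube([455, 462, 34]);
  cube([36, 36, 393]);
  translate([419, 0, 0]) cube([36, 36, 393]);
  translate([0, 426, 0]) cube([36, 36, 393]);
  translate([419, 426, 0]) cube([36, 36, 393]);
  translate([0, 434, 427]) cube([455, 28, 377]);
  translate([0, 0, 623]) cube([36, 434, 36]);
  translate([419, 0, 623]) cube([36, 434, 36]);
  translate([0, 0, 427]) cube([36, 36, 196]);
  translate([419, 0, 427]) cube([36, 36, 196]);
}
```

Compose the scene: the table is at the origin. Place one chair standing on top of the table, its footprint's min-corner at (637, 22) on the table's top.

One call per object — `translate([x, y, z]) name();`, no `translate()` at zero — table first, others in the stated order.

table();
translate([637, 22, 780]) chair();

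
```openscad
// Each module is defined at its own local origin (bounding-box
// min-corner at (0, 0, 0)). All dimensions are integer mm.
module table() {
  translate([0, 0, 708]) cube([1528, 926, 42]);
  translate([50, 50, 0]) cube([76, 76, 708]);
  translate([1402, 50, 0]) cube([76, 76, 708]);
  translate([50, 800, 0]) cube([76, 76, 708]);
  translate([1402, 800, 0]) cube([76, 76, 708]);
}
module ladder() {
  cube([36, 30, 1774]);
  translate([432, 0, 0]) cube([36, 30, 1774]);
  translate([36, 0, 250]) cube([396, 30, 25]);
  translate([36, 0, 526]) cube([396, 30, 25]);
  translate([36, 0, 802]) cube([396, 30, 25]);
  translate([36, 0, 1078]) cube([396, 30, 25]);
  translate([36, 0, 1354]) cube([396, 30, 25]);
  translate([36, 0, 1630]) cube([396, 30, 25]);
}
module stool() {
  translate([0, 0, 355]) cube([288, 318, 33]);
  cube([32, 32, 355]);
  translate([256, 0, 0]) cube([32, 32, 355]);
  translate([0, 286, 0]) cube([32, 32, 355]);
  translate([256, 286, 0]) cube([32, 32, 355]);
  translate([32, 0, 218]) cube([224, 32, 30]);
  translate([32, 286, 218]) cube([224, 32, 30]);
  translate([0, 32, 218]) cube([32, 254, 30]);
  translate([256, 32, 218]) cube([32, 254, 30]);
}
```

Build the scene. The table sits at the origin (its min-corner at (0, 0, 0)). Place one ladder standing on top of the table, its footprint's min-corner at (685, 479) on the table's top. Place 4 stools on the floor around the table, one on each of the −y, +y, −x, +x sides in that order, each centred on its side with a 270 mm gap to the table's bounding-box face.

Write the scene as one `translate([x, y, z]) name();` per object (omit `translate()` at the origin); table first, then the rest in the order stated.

table();
translate([685, 479, 750]) ladder();
translate([620, -588, 0]) stool();
translate([620, 1196, 0]) stool();
translate([-558, 304, 0]) stool();
translate([1798, 304, 0]) stool();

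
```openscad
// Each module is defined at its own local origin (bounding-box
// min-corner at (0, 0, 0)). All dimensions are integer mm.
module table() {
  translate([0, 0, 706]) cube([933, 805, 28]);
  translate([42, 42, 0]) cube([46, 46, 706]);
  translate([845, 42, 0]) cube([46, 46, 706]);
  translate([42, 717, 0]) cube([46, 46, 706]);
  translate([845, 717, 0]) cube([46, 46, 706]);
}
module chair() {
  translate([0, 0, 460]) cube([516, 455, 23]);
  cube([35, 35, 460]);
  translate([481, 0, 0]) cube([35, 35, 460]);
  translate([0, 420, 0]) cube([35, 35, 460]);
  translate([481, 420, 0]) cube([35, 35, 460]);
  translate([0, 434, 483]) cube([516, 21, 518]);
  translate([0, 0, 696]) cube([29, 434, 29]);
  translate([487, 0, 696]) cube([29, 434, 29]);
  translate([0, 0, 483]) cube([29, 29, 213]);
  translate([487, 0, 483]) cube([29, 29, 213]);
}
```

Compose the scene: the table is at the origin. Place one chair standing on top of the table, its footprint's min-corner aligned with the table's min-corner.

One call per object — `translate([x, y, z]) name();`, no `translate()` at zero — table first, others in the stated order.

table();
translate([0, 0, 734]) chair();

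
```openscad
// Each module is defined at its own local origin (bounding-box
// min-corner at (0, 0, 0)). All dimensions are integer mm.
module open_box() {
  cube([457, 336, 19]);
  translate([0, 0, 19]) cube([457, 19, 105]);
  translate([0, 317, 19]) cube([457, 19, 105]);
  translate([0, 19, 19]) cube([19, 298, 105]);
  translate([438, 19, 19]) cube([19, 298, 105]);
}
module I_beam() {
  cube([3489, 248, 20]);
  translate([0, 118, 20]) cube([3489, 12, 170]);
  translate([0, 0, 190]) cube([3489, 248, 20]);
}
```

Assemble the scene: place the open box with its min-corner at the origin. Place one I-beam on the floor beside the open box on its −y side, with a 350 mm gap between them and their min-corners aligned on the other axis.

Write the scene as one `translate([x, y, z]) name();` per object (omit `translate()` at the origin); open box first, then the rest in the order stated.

open_box();
translate([0, -598, 0]) I_beam();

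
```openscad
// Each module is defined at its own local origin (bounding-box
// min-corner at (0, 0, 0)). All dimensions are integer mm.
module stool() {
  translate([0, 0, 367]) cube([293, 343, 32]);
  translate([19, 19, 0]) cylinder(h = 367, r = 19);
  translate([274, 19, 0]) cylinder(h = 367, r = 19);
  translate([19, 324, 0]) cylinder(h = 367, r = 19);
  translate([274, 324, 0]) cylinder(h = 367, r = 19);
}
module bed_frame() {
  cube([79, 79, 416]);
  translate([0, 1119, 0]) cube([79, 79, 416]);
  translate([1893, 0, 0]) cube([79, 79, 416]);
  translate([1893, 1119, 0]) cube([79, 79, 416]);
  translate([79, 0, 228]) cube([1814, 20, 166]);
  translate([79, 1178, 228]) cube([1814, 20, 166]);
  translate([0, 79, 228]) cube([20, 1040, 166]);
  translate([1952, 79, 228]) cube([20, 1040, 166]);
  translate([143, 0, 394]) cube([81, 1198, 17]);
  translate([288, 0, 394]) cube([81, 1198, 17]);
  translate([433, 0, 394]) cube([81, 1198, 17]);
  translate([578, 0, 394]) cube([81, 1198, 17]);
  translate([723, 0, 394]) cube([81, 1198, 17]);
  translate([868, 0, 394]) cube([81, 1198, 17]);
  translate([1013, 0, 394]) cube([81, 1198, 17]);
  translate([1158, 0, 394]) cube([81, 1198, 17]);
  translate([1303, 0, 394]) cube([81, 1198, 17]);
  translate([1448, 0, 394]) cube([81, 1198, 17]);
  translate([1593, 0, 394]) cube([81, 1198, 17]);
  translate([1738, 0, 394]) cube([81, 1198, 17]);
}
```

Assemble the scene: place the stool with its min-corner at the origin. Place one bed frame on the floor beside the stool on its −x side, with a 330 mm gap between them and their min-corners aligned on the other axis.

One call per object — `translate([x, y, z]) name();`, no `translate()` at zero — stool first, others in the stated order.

stool();
translate([-2302, 0, 0]) bed_frame();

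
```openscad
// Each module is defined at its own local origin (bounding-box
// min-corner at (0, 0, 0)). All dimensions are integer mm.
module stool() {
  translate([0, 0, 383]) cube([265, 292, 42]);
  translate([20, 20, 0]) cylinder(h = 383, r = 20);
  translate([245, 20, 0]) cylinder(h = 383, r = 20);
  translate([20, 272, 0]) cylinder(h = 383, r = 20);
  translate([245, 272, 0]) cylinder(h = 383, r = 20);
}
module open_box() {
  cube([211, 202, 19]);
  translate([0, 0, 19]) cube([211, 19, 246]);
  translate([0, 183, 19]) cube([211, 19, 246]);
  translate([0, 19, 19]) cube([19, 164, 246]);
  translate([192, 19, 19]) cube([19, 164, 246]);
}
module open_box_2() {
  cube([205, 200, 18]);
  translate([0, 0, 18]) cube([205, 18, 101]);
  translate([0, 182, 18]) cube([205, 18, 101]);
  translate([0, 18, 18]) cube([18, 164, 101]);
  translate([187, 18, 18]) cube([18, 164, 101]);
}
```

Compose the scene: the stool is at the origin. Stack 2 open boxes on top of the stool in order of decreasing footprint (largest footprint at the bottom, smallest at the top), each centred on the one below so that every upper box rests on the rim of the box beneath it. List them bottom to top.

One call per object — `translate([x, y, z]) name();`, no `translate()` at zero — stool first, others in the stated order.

stool();
translate([27, 45, 425]) open_box();
translate([30, 46, 690]) open_box_2();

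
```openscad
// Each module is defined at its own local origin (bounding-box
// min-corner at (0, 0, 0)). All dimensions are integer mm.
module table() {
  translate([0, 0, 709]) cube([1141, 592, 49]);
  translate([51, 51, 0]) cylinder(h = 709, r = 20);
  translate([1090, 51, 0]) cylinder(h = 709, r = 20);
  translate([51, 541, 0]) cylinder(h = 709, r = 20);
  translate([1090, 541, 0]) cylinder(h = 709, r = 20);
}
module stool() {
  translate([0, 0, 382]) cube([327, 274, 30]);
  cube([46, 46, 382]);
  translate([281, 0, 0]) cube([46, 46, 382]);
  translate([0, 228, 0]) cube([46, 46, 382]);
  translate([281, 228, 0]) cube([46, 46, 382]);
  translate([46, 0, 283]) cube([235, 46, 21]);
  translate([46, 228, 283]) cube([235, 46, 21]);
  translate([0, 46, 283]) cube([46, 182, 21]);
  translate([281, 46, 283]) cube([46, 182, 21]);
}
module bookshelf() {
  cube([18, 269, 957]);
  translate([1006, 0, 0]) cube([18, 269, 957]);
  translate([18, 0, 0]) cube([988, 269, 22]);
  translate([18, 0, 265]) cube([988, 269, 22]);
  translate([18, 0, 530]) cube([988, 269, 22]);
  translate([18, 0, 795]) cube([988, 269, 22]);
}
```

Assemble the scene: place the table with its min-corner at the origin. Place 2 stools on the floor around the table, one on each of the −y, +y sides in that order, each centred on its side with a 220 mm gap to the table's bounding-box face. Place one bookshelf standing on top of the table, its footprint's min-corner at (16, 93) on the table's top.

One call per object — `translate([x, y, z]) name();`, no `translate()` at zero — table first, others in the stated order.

table();
translate([407, -494, 0]) stool();
translate([407, 812, 0]) stool();
translate([16, 93, 758]) bookshelf();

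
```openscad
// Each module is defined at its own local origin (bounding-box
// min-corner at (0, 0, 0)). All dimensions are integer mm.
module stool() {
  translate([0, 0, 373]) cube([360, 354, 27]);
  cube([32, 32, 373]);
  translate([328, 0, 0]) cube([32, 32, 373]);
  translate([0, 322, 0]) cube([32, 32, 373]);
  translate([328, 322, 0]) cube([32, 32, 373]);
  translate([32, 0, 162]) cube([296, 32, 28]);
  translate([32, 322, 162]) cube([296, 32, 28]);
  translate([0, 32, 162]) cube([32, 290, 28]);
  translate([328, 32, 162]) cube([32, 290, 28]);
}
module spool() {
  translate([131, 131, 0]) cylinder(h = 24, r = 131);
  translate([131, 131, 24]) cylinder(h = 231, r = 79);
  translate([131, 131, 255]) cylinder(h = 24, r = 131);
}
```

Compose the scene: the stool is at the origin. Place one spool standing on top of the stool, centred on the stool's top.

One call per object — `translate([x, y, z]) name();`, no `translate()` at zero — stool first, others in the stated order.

stool();
translate([49, 46, 400]) spool();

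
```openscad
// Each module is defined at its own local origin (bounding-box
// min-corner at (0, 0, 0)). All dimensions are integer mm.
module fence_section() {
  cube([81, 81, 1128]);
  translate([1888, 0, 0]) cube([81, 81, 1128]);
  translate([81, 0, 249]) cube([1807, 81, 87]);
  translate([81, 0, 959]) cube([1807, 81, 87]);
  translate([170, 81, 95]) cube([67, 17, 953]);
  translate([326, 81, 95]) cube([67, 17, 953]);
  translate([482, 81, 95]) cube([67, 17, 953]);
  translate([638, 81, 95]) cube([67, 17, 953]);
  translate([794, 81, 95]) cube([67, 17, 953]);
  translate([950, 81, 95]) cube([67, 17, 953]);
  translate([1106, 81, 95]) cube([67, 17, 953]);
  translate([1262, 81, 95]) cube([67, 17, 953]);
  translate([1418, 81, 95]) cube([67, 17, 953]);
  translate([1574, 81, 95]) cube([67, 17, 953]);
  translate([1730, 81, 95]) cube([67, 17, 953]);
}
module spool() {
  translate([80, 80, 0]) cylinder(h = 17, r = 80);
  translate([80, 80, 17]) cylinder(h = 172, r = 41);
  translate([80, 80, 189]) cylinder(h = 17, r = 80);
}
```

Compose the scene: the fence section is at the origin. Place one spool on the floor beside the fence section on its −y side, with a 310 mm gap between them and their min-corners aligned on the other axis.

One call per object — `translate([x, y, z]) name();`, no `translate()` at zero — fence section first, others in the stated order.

fence_section();
translate([0, -470, 0]) spool();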